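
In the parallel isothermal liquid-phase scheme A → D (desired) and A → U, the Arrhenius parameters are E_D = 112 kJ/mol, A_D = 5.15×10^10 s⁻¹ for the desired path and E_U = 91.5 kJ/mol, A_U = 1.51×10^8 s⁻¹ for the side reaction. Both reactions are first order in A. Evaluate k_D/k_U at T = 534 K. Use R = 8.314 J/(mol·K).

3.37

k_D/k_U = (A_D/A_U)·exp[−(E_D−E_U)/(RT)] = (A_D/A_U)·exp[(E_U−E_D)/(RT)].
(E_U−E_D)/(RT) = (91.5−112)×10³/(8.314×534) = -20500/4440 = -4.617.
k_D/k_U = (5.15×10^10/1.51×10^8)·exp(-4.617) = 341.1 × 0.009878 = 3.37.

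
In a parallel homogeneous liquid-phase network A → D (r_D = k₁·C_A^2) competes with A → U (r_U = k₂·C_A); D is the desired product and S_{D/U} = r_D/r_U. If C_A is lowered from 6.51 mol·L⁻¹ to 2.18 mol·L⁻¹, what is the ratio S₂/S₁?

0.335

S_{D/U} = (k₁/k₂)·C_A, so S₂/S₁ = (C_{A,2}/C_{A,1}).
= 2.18/6.51 = 0.335.
Selectivity toward D falls as C_A falls — high-concentration operation is favoured.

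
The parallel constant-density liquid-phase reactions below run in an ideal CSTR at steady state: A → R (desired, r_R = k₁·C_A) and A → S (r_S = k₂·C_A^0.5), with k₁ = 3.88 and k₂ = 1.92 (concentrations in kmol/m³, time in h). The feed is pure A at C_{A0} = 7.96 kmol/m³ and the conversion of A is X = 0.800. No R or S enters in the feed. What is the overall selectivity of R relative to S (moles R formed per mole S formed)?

Exit C_A = C_{A0}(1−X) = 7.96×0.200 = 1.592 kmol/m³.
In a CSTR the entire volume is at exit conditions, so r_R = 3.88×1.592 = 6.177 and r_S = 1.92×1.592^0.5 = 2.423.
Overall selectivity = C_R/C_S = r_Rτ/(r_Sτ) = r_R/r_S = 2.55.

2.55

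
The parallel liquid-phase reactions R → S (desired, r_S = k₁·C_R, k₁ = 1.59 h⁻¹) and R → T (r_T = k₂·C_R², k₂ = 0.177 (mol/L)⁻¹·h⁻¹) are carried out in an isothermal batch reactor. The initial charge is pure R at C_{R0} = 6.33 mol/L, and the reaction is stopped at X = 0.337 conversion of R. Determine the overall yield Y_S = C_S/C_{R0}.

C_R = C_{R0}(1−X) = 4.197 mol/L.
Along a PFR/batch, dC_S/dC_R = −r_S/(r_S+r_T) = −k₁/(k₁+k₂·C_R).
Integrating from C_{R0} to C_R: C_S = (1.59/0.177)·ln[(1.59+0.177·6.33)/(1.59+0.177·4.20)] = 8.983·ln(2.710/2.333) = 1.348 mol/L.
Y_S = C_S/C_{R0} = 1.348/6.33 = 0.213.

0.213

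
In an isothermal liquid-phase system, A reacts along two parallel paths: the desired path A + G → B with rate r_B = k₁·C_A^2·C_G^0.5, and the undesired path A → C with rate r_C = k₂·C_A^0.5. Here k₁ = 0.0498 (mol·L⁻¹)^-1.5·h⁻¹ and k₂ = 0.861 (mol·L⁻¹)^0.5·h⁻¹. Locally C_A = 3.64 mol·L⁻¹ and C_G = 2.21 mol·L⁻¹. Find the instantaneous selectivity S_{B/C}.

0.597

S_{B/C} = r_B/r_C = (k₁·C_A^2·C_G^0.5)/(k₂·C_A^0.5) = (k₁/k₂)·C_A^1.5·C_G^0.5.
= (0.0498×3.640^2×2.210^0.5) / (0.861×3.640^0.5) = 0.9809/1.643 = 0.597.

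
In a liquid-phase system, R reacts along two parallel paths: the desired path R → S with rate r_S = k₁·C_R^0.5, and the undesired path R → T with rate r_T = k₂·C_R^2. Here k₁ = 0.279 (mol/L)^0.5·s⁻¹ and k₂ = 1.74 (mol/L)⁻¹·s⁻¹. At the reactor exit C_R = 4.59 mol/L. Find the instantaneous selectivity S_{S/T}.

S_{S/T} = r_S/r_T = (k₁·C_R^0.5)/(k₂·C_R^2) = (k₁/k₂)·C_R^-1.5.
= (0.279×4.590^0.5) / (1.74×4.590^2) = 0.5977/36.66 = 0.0163.

0.0163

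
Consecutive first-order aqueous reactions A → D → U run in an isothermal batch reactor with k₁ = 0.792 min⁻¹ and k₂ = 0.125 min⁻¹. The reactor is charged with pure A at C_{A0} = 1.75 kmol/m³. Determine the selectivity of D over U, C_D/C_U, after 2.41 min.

4.71

For first-order series with pure A initially, C_D(t) = k₁C_{A0}/(k₂−k₁)·(e^(−k₁t) − e^(−k₂t)).
e^(−k₁t) = e^(−0.792×2.41) = e^(−1.909) = 0.1483; e^(−k₂t) = e^(−0.3013) = 0.7399.
C_D = 0.792×1.75/(0.125−0.792) × (0.1483−0.7399) = (-2.078)×(-0.5916) = 1.229 kmol/m³.
C_A = C_{A0}e^(−k₁t) = 0.2595 kmol/m³, so C_U = C_{A0}−C_A−C_D = 0.2612 kmol/m³; C_D/C_U = 4.71.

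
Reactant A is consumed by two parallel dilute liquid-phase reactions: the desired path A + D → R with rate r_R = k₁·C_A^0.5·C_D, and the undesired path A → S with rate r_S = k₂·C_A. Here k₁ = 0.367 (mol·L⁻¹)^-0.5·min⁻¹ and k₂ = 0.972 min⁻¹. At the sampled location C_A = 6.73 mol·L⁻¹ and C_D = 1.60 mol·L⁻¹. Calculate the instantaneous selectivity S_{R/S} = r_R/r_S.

0.233

S_{R/S} = r_R/r_S = (k₁·C_A^0.5·C_D)/(k₂·C_A) = (k₁/k₂)·C_A^-0.5·C_D.
= (0.367×6.730^0.5×1.600) / (0.972×6.730) = 1.523/6.542 = 0.233.
The undesired path is higher order in A, so low C_A (CSTR or dilute feed) favours R.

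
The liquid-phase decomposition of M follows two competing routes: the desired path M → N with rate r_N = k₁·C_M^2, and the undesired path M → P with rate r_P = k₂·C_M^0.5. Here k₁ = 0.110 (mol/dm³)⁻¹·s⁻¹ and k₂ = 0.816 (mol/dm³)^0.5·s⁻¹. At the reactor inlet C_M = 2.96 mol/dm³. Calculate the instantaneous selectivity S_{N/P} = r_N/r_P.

0.686

S_{N/P} = r_N/r_P = (k₁·C_M^2)/(k₂·C_M^0.5) = (k₁/k₂)·C_M^1.5.
= (0.110×2.960^2) / (0.816×2.960^0.5) = 0.9638/1.404 = 0.686.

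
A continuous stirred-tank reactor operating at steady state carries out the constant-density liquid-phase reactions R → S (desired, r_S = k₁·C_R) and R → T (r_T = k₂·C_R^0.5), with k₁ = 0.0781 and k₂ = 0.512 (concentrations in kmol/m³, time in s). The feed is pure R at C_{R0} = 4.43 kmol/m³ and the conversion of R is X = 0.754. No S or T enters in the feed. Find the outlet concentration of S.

Exit C_R = C_{R0}(1−X) = 4.43×0.246 = 1.090 kmol/m³.
A CSTR operates uniformly at the exit composition, giving r_S = 0.08511 and r_T = 0.5345 (each k·C_R^n at C_R = 1.090).
Fraction of consumed R going to S: r_S/(r_S+r_T) = 0.1374.
C_S = 0.1374·C_{R0}·X = 0.1374×4.43×0.754 = 0.459 kmol/m³.

0.459 kmol/m³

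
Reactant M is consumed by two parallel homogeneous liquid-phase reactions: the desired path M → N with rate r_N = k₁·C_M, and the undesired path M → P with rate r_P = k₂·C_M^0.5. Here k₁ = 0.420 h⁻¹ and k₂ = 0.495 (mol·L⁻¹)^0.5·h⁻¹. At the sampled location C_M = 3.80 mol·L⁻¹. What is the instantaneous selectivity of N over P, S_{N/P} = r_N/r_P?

1.65

S_{N/P} = r_N/r_P = (k₁·C_M)/(k₂·C_M^0.5) = (k₁/k₂)·C_M^0.5.
= (0.420×3.800) / (0.495×3.800^0.5) = 1.596/0.9649 = 1.65.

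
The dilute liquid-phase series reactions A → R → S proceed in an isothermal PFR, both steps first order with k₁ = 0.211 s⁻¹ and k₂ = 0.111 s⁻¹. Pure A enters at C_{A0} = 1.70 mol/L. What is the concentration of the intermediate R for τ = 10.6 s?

0.723 mol/L

For first-order series with pure A initially, C_R(τ) = k₁C_{A0}/(k₂−k₁)·(e^(−k₁τ) − e^(−k₂τ)).
e^(−k₁τ) = e^(−0.211×10.6) = e^(−2.237) = 0.1068; e^(−k₂τ) = e^(−1.177) = 0.3083.
C_R = 0.211×1.70/(0.111−0.211) × (0.1068−0.3083) = (-3.587)×(-0.2015) = 0.7228 mol/L.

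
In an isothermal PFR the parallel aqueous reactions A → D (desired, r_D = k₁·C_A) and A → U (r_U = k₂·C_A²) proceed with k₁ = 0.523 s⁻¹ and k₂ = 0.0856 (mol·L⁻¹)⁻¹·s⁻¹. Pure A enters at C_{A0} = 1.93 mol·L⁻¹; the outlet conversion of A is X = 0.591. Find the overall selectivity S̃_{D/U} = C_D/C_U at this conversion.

C_A = C_{A0}(1−X) = 0.7894 mol·L⁻¹.
Along a PFR/batch, dC_D/dC_A = −r_D/(r_D+r_U) = −k₁/(k₁+k₂·C_A).
Integrating from C_{A0} to C_A: C_D = (0.523/0.0856)·ln[(0.523+0.0856·1.93)/(0.523+0.0856·0.789)] = 6.110·ln(0.6882/0.5906) = 0.9348 mol·L⁻¹.
C_U = (C_{A0}−C_A)−C_D = 0.2058 mol·L⁻¹; S̃_{D/U} = 0.9348/0.2058 = 4.54.

4.54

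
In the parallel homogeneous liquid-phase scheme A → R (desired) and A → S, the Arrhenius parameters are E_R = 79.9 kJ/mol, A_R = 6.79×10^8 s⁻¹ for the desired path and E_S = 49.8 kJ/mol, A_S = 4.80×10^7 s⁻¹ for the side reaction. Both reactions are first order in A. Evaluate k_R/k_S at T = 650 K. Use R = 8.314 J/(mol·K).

Since both paths have the same order in A, the concentration cancels and S_{R/S} = k_R/k_S = (A_R/A_S)·exp[(E_S−E_R)/(RT)].
(E_S−E_R)/(RT) = (49.8−79.9)×10³/(8.314×650) = -30100/5404 = -5.570.
k_R/k_S = (6.79×10^8/4.80×10^7)·exp(-5.570) = 14.15 × 0.003811 = 0.0539.
Since E_R > E_S, raising the temperature improves selectivity toward R.

0.0539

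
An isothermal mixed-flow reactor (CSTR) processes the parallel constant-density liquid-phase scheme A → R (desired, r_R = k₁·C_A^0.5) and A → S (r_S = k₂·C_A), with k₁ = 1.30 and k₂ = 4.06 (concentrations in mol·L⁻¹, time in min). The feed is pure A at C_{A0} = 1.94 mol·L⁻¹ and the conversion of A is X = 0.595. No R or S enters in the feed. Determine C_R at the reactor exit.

Exit C_A = C_{A0}(1−X) = 1.94×0.405 = 0.7857 mol·L⁻¹.
A CSTR operates uniformly at the exit composition, giving r_R = 1.152 and r_S = 3.190 (each k·C_A^n at C_A = 0.7857).
Fraction of consumed A going to R: r_R/(r_R+r_S) = 0.2654.
C_R = 0.2654·C_{A0}·X = 0.2654×1.94×0.595 = 0.306 mol·L⁻¹.

0.306 mol·L⁻¹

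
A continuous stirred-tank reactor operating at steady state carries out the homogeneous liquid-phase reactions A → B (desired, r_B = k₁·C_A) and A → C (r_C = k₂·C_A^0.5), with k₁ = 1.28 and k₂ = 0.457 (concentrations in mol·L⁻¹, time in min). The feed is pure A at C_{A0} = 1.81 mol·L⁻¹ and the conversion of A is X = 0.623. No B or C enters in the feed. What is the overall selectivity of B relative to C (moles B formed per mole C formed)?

2.31

Exit C_A = C_{A0}(1−X) = 1.81×0.377 = 0.6824 mol·L⁻¹.
In a CSTR the entire volume is at exit conditions, so r_B = 1.28×0.6824 = 0.8734 and r_C = 0.457×0.6824^0.5 = 0.3775.
Overall selectivity = C_B/C_C = r_Bτ/(r_Cτ) = r_B/r_C = 2.31.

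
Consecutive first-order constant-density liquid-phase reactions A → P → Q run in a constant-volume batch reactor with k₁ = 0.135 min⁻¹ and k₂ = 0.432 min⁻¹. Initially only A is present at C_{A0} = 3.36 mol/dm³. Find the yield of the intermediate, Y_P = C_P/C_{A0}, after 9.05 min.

For first-order series with pure A initially, C_P(t) = k₁C_{A0}/(k₂−k₁)·(e^(−k₁t) − e^(−k₂t)).
e^(−k₁t) = e^(−0.135×9.05) = e^(−1.222) = 0.2947; e^(−k₂t) = e^(−3.910) = 0.02005.
C_P = 0.135×3.36/(0.432−0.135) × (0.2947−0.02005) = 1.527×0.2747 = 0.4195 mol/dm³.
Y_P = C_P/C_{A0} = 0.4195/3.36 = 0.125.

0.125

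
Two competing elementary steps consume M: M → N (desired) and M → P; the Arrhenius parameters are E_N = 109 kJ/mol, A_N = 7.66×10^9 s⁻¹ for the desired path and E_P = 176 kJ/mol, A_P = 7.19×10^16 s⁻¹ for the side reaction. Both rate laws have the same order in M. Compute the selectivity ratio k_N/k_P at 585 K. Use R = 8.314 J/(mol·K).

With equal orders, S_{N/P} = k_N/k_P = (A_N/A_P)·exp[(E_P−E_N)/(RT)].
(E_P−E_N)/(RT) = (176−109)×10³/(8.314×585) = 67000/4864 = 13.78.
k_N/k_P = (7.66×10^9/7.19×10^16)·exp(13.78) = 1.065×10^-7 × 9.608×10^5 = 0.102.

0.102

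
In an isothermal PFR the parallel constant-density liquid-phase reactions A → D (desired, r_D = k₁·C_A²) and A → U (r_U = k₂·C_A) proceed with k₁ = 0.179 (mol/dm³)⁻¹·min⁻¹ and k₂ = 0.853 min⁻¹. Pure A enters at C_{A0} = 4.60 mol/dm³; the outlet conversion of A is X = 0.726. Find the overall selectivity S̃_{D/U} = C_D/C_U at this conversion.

0.589

C_A = C_{A0}(1−X) = 1.260 mol/dm³.
Along a PFR/batch, dC_U/dC_A = −r_U/(r_D+r_U) = −k₂/(k₂+k₁·C_A).
Integrating from C_{A0} to C_A: C_U = (0.853/0.179)·ln[(0.853+0.179·4.60)/(0.853+0.179·1.26)] = 4.765·ln(1.676/1.079) = 2.101 mol/dm³.
Then C_D = (C_{A0}−C_A) − C_U = 3.340 − 2.101 = 1.238 mol/dm³.
S̃_{D/U} = C_D/C_U = 1.238/2.101 = 0.589.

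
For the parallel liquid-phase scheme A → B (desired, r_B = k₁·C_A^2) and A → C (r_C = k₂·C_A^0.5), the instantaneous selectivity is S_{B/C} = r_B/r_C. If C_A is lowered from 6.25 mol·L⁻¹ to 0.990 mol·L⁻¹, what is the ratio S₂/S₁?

S_{B/C} = (k₁/k₂)·C_A^1.5, so S₂/S₁ = (C_{A,2}/C_{A,1})^1.5.
= (0.990/6.25)^1.5 = (0.1584)^1.5 = 0.0630.
Selectivity toward B falls as C_A falls — high-concentration operation is favoured.

0.0630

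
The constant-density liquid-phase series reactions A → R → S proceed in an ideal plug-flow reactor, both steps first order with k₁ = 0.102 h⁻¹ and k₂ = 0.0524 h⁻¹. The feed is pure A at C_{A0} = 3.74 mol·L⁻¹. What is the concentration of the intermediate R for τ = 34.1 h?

The intermediate concentration in a first-order A→B→C sequence is C_R = k₁C_{A0}(e^(−k₁τ) − e^(−k₂τ))/(k₂−k₁).
e^(−k₁τ) = e^(−0.102×34.1) = e^(−3.478) = 0.03086; e^(−k₂τ) = e^(−1.787) = 0.1675.
C_R = 0.102×3.74/(0.0524−0.102) × (0.03086−0.1675) = (-7.691)×(-0.1366) = 1.051 mol·L⁻¹.

1.05 mol·L⁻¹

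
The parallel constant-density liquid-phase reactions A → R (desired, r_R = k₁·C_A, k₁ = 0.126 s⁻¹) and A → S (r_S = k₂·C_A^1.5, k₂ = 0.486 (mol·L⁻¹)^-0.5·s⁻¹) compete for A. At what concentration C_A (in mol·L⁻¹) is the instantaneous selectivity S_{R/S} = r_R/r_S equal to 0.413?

0.394 mol·L⁻¹

S_{R/S} = (k₁/k₂)·C_A^-0.5 ⇒ C_A = (S·k₂/k₁)^(-2).
= (0.413×0.486/0.126)^(-2) = (1.593)^(-2) = 0.394 mol·L⁻¹.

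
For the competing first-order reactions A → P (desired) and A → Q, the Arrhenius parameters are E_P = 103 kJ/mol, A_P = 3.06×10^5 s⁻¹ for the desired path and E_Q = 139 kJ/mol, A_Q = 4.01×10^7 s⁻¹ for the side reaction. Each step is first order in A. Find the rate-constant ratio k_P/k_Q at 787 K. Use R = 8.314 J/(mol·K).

1.87

Since both paths have the same order in A, the concentration cancels and S_{P/Q} = k_P/k_Q = (A_P/A_Q)·exp[(E_Q−E_P)/(RT)].
(E_Q−E_P)/(RT) = (139−103)×10³/(8.314×787) = 36000/6543 = 5.502.
k_P/k_Q = (3.06×10^5/4.01×10^7)·exp(5.502) = 0.007631 × 245.2 = 1.87.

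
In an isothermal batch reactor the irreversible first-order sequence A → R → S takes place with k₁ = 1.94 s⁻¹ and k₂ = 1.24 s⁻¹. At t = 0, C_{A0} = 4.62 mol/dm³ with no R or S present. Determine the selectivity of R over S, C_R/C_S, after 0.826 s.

Solving the coupled first-order balances gives C_R(t) = [k₁/(k₂−k₁)]·C_{A0}·(e^(−k₁t) − e^(−k₂t)).
e^(−k₁t) = e^(−1.94×0.826) = e^(−1.602) = 0.2014; e^(−k₂t) = e^(−1.024) = 0.3591.
C_R = 1.94×4.62/(1.24−1.94) × (0.2014−0.3591) = (-12.80)×(-0.1577) = 2.019 mol/dm³.
C_A = C_{A0}e^(−k₁t) = 0.9305 mol/dm³, so C_S = C_{A0}−C_A−C_R = 1.671 mol/dm³; C_R/C_S = 1.21.

1.21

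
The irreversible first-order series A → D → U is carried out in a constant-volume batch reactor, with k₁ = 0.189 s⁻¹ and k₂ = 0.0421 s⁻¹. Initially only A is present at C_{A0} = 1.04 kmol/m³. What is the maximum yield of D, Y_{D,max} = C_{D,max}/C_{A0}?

Evaluating C_D at t_opt = ln(k₂/k₁)/(k₂−k₁) gives C_{D,max}/C_{A0} = (k₁/k₂)^[k₂/(k₂−k₁)].
= (0.189/0.0421)^(0.0421/(0.0421−0.189)) = (4.489)^(-0.2866) = 0.6503.

0.650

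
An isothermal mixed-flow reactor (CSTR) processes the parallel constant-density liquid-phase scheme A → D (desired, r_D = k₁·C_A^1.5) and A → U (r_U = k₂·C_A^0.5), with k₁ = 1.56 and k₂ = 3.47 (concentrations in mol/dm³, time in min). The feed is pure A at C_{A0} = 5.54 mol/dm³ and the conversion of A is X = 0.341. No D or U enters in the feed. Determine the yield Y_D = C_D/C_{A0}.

Exit C_A = C_{A0}(1−X) = 5.54×0.659 = 3.651 mol/dm³.
Rates in a CSTR are evaluated at the outlet concentration: r_D = 1.56×3.651^1.5 = 10.88, r_U = 3.47×3.651^0.5 = 6.630.
Fraction of consumed A going to D: r_D/(r_D+r_U) = 0.6214.
C_D = 0.6214·C_{A0}·X = 0.6214×5.54×0.341 = 1.17 mol/dm³; Y_D = C_D/C_{A0} = 0.212.

0.212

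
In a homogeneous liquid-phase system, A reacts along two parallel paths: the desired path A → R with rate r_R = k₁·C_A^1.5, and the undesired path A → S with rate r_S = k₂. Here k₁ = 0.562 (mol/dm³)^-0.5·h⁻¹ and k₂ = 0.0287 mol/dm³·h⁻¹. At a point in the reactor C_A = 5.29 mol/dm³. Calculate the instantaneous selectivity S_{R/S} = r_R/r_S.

S_{R/S} = r_R/r_S = (k₁·C_A^1.5)/(k₂) = (k₁/k₂)·C_A^1.5.
= (0.562×5.290^1.5) / (0.0287) = 6.838/0.02870 = 238.

238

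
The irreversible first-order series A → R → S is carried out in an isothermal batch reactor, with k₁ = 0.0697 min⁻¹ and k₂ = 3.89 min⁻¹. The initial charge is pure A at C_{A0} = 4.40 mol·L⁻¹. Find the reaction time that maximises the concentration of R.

For first-order series the maximum of C_R occurs at t_opt = ln(k₂/k₁)/(k₂−k₁).
= ln(3.89/0.0697)/(3.89−0.0697) = ln(55.81)/3.820 = 4.022/3.820 = 1.05 min.

1.05 min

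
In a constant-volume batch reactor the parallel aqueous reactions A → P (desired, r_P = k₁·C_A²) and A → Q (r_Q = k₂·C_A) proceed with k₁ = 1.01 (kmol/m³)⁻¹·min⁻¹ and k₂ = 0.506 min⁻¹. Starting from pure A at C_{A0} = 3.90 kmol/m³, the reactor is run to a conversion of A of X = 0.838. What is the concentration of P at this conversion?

C_A = C_{A0}(1−X) = 0.6318 kmol/m³.
Along a PFR/batch, dC_Q/dC_A = −r_Q/(r_P+r_Q) = −k₂/(k₂+k₁·C_A).
Integrating from C_{A0} to C_A: C_Q = (0.506/1.01)·ln[(0.506+1.01·3.90)/(0.506+1.01·0.632)] = 0.5010·ln(4.445/1.144) = 0.6799 kmol/m³.
Then C_P = (C_{A0}−C_A) − C_Q = 3.268 − 0.6799 = 2.588 kmol/m³.

2.59 kmol/m³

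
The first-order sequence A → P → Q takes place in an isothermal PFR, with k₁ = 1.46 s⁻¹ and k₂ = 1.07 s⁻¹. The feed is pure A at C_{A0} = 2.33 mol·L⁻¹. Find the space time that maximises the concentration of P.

0.797 s

Setting dC_P/dτ = 0 gives τ_opt = ln(k₂/k₁)/(k₂−k₁).
= ln(1.07/1.46)/(1.07−1.46) = ln(0.7329)/-0.3900 = -0.3108/-0.3900 = 0.797 s.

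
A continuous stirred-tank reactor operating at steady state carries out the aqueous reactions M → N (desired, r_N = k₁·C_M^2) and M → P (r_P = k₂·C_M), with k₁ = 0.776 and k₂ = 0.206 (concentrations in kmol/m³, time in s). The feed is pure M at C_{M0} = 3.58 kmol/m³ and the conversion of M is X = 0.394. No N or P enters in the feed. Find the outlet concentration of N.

1.26 kmol/m³

Exit C_M = C_{M0}(1−X) = 3.58×0.606 = 2.169 kmol/m³.
A CSTR operates uniformly at the exit composition, giving r_N = 3.652 and r_P = 0.4469 (each k·C_M^n at C_M = 2.169).
Fraction of consumed M going to N: r_N/(r_N+r_P) = 0.8910.
C_N = 0.8910·C_{M0}·X = 0.8910×3.58×0.394 = 1.26 kmol/m³.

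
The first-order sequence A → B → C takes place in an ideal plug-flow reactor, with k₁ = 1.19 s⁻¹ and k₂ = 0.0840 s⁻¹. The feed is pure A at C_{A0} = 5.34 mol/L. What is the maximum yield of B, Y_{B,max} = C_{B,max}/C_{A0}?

0.818

For a first-order series the maximum intermediate yield is C_{B,max}/C_{A0} = (k₁/k₂)^[k₂/(k₂−k₁)].
= (1.19/0.0840)^(0.0840/(0.0840−1.19)) = (14.17)^(-0.07595) = 0.8176.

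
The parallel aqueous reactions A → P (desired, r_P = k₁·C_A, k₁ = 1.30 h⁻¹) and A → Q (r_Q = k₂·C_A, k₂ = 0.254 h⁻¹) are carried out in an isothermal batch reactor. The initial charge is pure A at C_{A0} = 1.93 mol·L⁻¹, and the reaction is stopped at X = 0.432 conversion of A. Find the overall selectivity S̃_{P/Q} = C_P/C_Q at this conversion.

5.12

C_A = C_{A0}(1−X) = 1.096 mol·L⁻¹.
Both paths are first order in A, so the instantaneous fraction to P is constant: dC_P/d(−C_A) = k₁/(k₁+k₂) = 0.8366.
C_P = 0.8366·(C_{A0}−C_A) = 0.8366×0.8338 = 0.697 mol·L⁻¹.
C_Q = (C_{A0}−C_A)−C_P = 0.1363 mol·L⁻¹; S̃_{P/Q} = 0.6975/0.1363 = 5.12.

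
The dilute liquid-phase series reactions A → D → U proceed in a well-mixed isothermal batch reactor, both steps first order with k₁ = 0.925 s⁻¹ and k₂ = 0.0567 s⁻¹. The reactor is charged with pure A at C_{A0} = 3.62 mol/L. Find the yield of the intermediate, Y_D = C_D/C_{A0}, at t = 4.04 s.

Solving the coupled first-order balances gives C_D(t) = [k₁/(k₂−k₁)]·C_{A0}·(e^(−k₁t) − e^(−k₂t)).
e^(−k₁t) = e^(−0.925×4.04) = e^(−3.737) = 0.02383; e^(−k₂t) = e^(−0.2291) = 0.7953.
C_D = 0.925×3.62/(0.0567−0.925) × (0.02383−0.7953) = (-3.856)×(-0.7714) = 2.975 mol/L.
Y_D = C_D/C_{A0} = 2.975/3.62 = 0.822.

0.822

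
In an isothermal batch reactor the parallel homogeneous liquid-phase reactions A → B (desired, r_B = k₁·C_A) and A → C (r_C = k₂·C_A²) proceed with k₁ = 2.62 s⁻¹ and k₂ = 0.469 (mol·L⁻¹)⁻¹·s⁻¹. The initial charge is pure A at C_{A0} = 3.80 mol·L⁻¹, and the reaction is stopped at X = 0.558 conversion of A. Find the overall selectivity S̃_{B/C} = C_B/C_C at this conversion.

C_A = C_{A0}(1−X) = 1.680 mol·L⁻¹.
Along a PFR/batch, dC_B/dC_A = −r_B/(r_B+r_C) = −k₁/(k₁+k₂·C_A).
Integrating from C_{A0} to C_A: C_B = (2.62/0.469)·ln[(2.62+0.469·3.80)/(2.62+0.469·1.68)] = 5.586·ln(4.402/3.408) = 1.430 mol·L⁻¹.
C_C = (C_{A0}−C_A)−C_B = 0.6900 mol·L⁻¹; S̃_{B/C} = 1.430/0.6900 = 2.07.

2.07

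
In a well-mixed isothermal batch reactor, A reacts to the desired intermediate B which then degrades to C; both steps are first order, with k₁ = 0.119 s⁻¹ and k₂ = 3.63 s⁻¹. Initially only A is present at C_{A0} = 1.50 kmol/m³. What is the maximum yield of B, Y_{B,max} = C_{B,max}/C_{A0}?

0.0292

At the optimum, C_{B,max}/C_{A0} = (k₁/k₂)^[k₂/(k₂−k₁)].
= (0.119/3.63)^(3.63/(3.63−0.119)) = (0.03278)^(1.034) = 0.02920.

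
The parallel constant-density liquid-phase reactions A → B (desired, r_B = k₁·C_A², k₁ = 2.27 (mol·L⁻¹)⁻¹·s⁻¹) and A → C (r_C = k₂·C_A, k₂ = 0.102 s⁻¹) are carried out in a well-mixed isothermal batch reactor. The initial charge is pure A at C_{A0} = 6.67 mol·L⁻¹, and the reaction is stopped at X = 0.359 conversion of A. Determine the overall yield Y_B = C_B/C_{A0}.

C_A = C_{A0}(1−X) = 4.275 mol·L⁻¹.
Along a PFR/batch, dC_C/dC_A = −r_C/(r_B+r_C) = −k₂/(k₂+k₁·C_A).
Integrating from C_{A0} to C_A: C_C = (0.102/2.27)·ln[(0.102+2.27·6.67)/(0.102+2.27·4.28)] = 0.04493·ln(15.24/9.807) = 0.01982 mol·L⁻¹.
Then C_B = (C_{A0}−C_A) − C_C = 2.395 − 0.01982 = 2.375 mol·L⁻¹.
Y_B = C_B/C_{A0} = 2.375/6.67 = 0.356.

0.356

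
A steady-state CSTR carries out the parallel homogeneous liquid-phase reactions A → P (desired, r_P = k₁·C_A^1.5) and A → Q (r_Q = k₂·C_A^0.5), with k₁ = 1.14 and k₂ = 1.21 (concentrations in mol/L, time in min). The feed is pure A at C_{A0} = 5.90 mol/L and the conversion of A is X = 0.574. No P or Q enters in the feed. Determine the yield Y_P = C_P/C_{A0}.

Exit C_A = C_{A0}(1−X) = 5.90×0.426 = 2.513 mol/L.
Rates in a CSTR are evaluated at the outlet concentration: r_P = 1.14×2.513^1.5 = 4.543, r_Q = 1.21×2.513^0.5 = 1.918.
Fraction of consumed A going to P: r_P/(r_P+r_Q) = 0.7031.
C_P = 0.7031·C_{A0}·X = 0.7031×5.90×0.574 = 2.38 mol/L; Y_P = C_P/C_{A0} = 0.404.

0.404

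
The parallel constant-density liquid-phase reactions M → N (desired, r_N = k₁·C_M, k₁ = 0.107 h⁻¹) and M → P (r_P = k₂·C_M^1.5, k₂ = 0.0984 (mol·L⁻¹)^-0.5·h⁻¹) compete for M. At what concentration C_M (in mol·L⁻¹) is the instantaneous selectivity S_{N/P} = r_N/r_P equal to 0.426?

S_{N/P} = (k₁/k₂)·C_M^-0.5 ⇒ C_M = (S·k₂/k₁)^(-2).
= (0.426×0.0984/0.107)^(-2) = (0.3918)^(-2) = 6.52 mol·L⁻¹.

6.52 mol·L⁻¹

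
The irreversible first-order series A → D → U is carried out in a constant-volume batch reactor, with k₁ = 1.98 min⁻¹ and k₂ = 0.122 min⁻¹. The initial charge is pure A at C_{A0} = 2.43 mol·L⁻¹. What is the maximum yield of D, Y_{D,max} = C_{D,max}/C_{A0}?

0.833

At the optimum, C_{D,max}/C_{A0} = (k₁/k₂)^[k₂/(k₂−k₁)].
= (1.98/0.122)^(0.122/(0.122−1.98)) = (16.23)^(-0.06566) = 0.8328.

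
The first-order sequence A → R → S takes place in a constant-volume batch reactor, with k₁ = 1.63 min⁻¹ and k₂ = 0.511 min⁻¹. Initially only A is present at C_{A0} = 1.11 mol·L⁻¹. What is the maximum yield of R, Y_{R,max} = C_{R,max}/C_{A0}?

At the optimum, C_{R,max}/C_{A0} = (k₁/k₂)^[k₂/(k₂−k₁)].
= (1.63/0.511)^(0.511/(0.511−1.63)) = (3.190)^(-0.4567) = 0.5888.

0.589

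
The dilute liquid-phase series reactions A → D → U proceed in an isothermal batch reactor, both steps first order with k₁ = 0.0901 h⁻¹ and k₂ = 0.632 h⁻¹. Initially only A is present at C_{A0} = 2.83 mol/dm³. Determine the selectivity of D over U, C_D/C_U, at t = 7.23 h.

0.216

The intermediate concentration in a first-order A→B→C sequence is C_D = k₁C_{A0}(e^(−k₁t) − e^(−k₂t))/(k₂−k₁).
e^(−k₁t) = e^(−0.0901×7.23) = e^(−0.6514) = 0.5213; e^(−k₂t) = e^(−4.569) = 0.01036.
C_D = 0.0901×2.83/(0.632−0.0901) × (0.5213−0.01036) = 0.4705×0.5109 = 0.2404 mol/dm³.
C_A = C_{A0}e^(−k₁t) = 1.475 mol/dm³, so C_U = C_{A0}−C_A−C_D = 1.114 mol/dm³; C_D/C_U = 0.216.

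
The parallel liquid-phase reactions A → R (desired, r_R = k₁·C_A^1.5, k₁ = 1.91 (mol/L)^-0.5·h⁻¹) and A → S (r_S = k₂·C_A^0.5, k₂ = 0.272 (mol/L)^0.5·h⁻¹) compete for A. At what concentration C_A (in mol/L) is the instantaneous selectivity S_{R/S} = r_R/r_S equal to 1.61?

S_{R/S} = (k₁/k₂)·C_A ⇒ C_A = S·k₂/k₁.
= 1.61×0.272/1.91 = 0.229 mol/L.

0.229 mol/L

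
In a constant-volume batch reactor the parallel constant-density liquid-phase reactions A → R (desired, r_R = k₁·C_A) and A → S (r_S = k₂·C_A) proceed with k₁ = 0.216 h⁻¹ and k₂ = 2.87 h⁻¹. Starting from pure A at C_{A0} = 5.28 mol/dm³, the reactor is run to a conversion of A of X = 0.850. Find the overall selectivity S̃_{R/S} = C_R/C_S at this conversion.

C_A = C_{A0}(1−X) = 0.7920 mol/dm³.
Both paths are first order in A, so the instantaneous fraction to R is constant: dC_R/d(−C_A) = k₁/(k₁+k₂) = 0.06999.
C_R = 0.06999·(C_{A0}−C_A) = 0.06999×4.488 = 0.314 mol/dm³.
C_S = (C_{A0}−C_A)−C_R = 4.174 mol/dm³; S̃_{R/S} = 0.3141/4.174 = 0.0753.

0.0753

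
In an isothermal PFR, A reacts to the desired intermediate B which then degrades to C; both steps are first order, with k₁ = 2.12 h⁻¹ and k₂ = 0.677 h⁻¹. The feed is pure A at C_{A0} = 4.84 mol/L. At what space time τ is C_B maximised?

0.791 h

Setting dC_B/dτ = 0 gives τ_opt = ln(k₂/k₁)/(k₂−k₁).
= ln(0.677/2.12)/(0.677−2.12) = ln(0.3193)/-1.443 = -1.142/-1.443 = 0.791 h.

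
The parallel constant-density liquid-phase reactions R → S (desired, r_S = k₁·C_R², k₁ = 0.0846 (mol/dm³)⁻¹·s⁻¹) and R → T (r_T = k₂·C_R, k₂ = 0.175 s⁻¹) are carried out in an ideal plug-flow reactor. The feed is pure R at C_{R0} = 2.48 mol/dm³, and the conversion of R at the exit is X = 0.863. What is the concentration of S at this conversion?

C_R = C_{R0}(1−X) = 0.3398 mol/dm³.
Along a PFR/batch, dC_T/dC_R = −r_T/(r_S+r_T) = −k₂/(k₂+k₁·C_R).
Integrating from C_{R0} to C_R: C_T = (0.175/0.0846)·ln[(0.175+0.0846·2.48)/(0.175+0.0846·0.340)] = 2.069·ln(0.3848/0.2037) = 1.315 mol/dm³.
Then C_S = (C_{R0}−C_R) − C_T = 2.140 − 1.315 = 0.8249 mol/dm³.

0.825 mol/dm³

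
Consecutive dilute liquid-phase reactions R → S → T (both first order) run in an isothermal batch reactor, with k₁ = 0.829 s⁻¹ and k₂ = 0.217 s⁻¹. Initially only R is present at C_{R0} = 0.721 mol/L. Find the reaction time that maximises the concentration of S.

The intermediate peaks when r₁ = r₂, i.e. k₁e^(−k₁t) = k₂e^(−k₂t), giving t_opt = ln(k₂/k₁)/(k₂−k₁).
= ln(0.217/0.829)/(0.217−0.829) = ln(0.2618)/-0.6120 = -1.340/-0.6120 = 2.19 s.

2.19 s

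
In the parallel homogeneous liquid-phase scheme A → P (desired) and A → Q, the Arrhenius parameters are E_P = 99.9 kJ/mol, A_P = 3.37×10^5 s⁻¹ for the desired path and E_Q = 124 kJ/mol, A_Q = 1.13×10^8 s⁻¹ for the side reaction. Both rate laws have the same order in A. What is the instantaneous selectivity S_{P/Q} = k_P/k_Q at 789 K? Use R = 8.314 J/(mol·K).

0.118

k_P/k_Q = (A_P/A_Q)·exp[−(E_P−E_Q)/(RT)] = (A_P/A_Q)·exp[(E_Q−E_P)/(RT)].
(E_Q−E_P)/(RT) = (124−99.9)×10³/(8.314×789) = 24100/6560 = 3.674.
k_P/k_Q = (3.37×10^5/1.13×10^8)·exp(3.674) = 0.002982 × 39.41 = 0.118.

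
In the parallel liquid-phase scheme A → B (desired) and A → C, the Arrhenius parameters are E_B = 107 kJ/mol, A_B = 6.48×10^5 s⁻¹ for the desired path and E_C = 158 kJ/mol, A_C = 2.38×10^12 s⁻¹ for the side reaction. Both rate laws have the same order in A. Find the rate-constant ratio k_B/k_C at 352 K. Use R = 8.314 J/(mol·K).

10.1

k_B/k_C = (A_B/A_C)·exp[−(E_B−E_C)/(RT)] = (A_B/A_C)·exp[(E_C−E_B)/(RT)].
(E_C−E_B)/(RT) = (158−107)×10³/(8.314×352) = 51000/2927 = 17.43.
k_B/k_C = (6.48×10^5/2.38×10^12)·exp(17.43) = 2.723×10^-7 × 3.701×10^7 = 10.1.
Since E_B < E_C, lowering the temperature improves selectivity toward B.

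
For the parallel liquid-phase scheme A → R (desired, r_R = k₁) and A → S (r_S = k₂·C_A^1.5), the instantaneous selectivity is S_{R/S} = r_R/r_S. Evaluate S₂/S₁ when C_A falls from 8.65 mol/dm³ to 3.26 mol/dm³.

4.32

S_{R/S} = (k₁/k₂)·C_A^-1.5, so S₂/S₁ = (C_{A,2}/C_{A,1})^-1.5.
= (3.26/8.65)^(-1.5) = (0.3769)^(-1.5) = 4.32.
Selectivity toward R rises as C_A falls — low-concentration operation is favoured.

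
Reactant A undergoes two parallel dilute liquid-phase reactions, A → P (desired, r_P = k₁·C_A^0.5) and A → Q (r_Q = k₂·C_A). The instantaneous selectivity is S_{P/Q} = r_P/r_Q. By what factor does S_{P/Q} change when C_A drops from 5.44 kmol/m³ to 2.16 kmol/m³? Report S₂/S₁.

1.59

S_{P/Q} = (k₁/k₂)·C_A^-0.5, so S₂/S₁ = (C_{A,2}/C_{A,1})^-0.5.
= (2.16/5.44)^(-0.5) = (0.3971)^(-0.5) = 1.59.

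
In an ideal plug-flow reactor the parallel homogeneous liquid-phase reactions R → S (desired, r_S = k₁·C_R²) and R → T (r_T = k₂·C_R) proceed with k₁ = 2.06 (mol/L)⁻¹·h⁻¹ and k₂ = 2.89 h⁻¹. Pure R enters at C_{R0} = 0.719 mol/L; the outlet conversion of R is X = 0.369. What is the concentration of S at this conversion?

0.0779 mol/L

C_R = C_{R0}(1−X) = 0.4537 mol/L.
Along a PFR/batch, dC_T/dC_R = −r_T/(r_S+r_T) = −k₂/(k₂+k₁·C_R).
Integrating from C_{R0} to C_R: C_T = (2.89/2.06)·ln[(2.89+2.06·0.719)/(2.89+2.06·0.454)] = 1.403·ln(4.371/3.825) = 0.1874 mol/L.
Then C_S = (C_{R0}−C_R) − C_T = 0.2653 − 0.1874 = 0.07792 mol/L.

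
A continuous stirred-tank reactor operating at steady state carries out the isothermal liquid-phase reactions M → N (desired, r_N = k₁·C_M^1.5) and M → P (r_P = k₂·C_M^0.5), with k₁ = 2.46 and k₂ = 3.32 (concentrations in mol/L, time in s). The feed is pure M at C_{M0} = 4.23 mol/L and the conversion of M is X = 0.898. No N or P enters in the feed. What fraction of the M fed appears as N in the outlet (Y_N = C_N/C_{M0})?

Exit C_M = C_{M0}(1−X) = 4.23×0.102 = 0.4315 mol/L.
Rates in a CSTR are evaluated at the outlet concentration: r_N = 2.46×0.4315^1.5 = 0.6972, r_P = 3.32×0.4315^0.5 = 2.181.
Fraction of consumed M going to N: r_N/(r_N+r_P) = 0.2422.
C_N = 0.2422·C_{M0}·X = 0.2422×4.23×0.898 = 0.920 mol/L; Y_N = C_N/C_{M0} = 0.218.

0.218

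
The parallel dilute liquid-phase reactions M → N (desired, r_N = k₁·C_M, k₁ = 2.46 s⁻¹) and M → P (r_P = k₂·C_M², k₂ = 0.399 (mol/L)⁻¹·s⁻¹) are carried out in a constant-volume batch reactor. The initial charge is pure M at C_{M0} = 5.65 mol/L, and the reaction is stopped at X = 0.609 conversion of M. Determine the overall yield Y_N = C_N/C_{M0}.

C_M = C_{M0}(1−X) = 2.209 mol/L.
Along a PFR/batch, dC_N/dC_M = −r_N/(r_N+r_P) = −k₁/(k₁+k₂·C_M).
Integrating from C_{M0} to C_M: C_N = (2.46/0.399)·ln[(2.46+0.399·5.65)/(2.46+0.399·2.21)] = 6.165·ln(4.714/3.341) = 2.122 mol/L.
Y_N = C_N/C_{M0} = 2.122/5.65 = 0.376.

0.376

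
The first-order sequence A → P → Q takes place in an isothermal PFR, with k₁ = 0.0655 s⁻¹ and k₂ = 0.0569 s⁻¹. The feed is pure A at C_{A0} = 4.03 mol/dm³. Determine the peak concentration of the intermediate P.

At the optimum, C_{P,max}/C_{A0} = (k₁/k₂)^[k₂/(k₂−k₁)].
= (0.0655/0.0569)^(0.0569/(0.0569−0.0655)) = (1.151)^(-6.616) = 0.3941.
C_{P,max} = 0.3941×4.03 = 1.59 mol/dm³.

1.59 mol/dm³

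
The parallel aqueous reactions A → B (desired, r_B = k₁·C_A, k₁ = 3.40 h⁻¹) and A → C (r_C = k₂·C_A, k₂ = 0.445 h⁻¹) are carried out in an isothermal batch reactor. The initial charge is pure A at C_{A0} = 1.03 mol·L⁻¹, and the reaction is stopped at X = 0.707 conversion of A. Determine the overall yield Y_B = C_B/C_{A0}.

C_A = C_{A0}(1−X) = 0.3018 mol·L⁻¹.
Both paths are first order in A, so the instantaneous fraction to B is constant: dC_B/d(−C_A) = k₁/(k₁+k₂) = 0.8843.
C_B = 0.8843·(C_{A0}−C_A) = 0.8843×0.7282 = 0.644 mol·L⁻¹.
Y_B = C_B/C_{A0} = 0.6439/1.03 = 0.625.

0.625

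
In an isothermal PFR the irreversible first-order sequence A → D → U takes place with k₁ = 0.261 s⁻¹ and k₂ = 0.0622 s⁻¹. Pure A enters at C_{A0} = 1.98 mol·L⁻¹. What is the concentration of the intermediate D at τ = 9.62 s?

1.22 mol·L⁻¹

Solving the coupled first-order balances gives C_D(τ) = [k₁/(k₂−k₁)]·C_{A0}·(e^(−k₁τ) − e^(−k₂τ)).
e^(−k₁τ) = e^(−0.261×9.62) = e^(−2.511) = 0.08120; e^(−k₂τ) = e^(−0.5984) = 0.5497.
C_D = 0.261×1.98/(0.0622−0.261) × (0.08120−0.5497) = (-2.599)×(-0.4685) = 1.218 mol·L⁻¹.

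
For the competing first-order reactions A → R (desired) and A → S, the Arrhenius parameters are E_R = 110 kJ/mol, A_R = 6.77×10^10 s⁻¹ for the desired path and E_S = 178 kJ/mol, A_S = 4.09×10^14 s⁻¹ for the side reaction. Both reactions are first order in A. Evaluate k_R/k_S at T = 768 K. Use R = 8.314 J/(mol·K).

With equal orders, S_{R/S} = k_R/k_S = (A_R/A_S)·exp[(E_S−E_R)/(RT)].
(E_S−E_R)/(RT) = (178−110)×10³/(8.314×768) = 68000/6385 = 10.65.
k_R/k_S = (6.77×10^10/4.09×10^14)·exp(10.65) = 1.655×10^-4 × 42180 = 6.98.
Since E_R < E_S, lowering the temperature improves selectivity toward R.

6.98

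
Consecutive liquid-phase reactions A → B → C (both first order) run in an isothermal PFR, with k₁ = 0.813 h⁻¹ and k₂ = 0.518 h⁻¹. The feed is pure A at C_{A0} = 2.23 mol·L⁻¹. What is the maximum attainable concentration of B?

At the optimum, C_{B,max}/C_{A0} = (k₁/k₂)^[k₂/(k₂−k₁)].
= (0.813/0.518)^(0.518/(0.518−0.813)) = (1.569)^(-1.756) = 0.4532.
C_{B,max} = 0.4532×2.23 = 1.01 mol·L⁻¹.

1.01 mol·L⁻¹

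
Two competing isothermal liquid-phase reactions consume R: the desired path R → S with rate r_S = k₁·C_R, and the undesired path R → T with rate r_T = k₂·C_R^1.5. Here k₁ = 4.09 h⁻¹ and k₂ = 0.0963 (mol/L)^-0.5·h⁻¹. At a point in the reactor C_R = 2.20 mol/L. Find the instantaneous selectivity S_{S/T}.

28.6

S_{S/T} = r_S/r_T = (k₁·C_R)/(k₂·C_R^1.5) = (k₁/k₂)·C_R^-0.5.
= (4.09×2.200) / (0.0963×2.200^1.5) = 8.998/0.3142 = 28.6.
The undesired path is higher order in R, so low C_R (CSTR or dilute feed) favours S.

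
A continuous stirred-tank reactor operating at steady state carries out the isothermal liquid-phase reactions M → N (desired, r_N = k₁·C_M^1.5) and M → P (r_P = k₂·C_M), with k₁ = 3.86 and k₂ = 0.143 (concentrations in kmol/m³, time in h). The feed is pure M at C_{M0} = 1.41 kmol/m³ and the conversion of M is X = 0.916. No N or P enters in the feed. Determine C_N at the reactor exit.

Exit C_M = C_{M0}(1−X) = 1.41×0.0840 = 0.1184 kmol/m³.
In a CSTR the entire volume is at exit conditions, so r_N = 3.86×0.1184^1.5 = 0.1573 and r_P = 0.143×0.1184 = 0.01694.
Fraction of consumed M going to N: r_N/(r_N+r_P) = 0.9028.
C_N = 0.9028·C_{M0}·X = 0.9028×1.41×0.916 = 1.17 kmol/m³.

1.17 kmol/m³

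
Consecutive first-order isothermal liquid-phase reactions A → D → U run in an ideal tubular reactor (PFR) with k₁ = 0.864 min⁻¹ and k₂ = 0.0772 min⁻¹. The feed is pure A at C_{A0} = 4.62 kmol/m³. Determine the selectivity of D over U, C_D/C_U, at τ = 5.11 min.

Solving the coupled first-order balances gives C_D(τ) = [k₁/(k₂−k₁)]·C_{A0}·(e^(−k₁τ) − e^(−k₂τ)).
e^(−k₁τ) = e^(−0.864×5.11) = e^(−4.415) = 0.01209; e^(−k₂τ) = e^(−0.3945) = 0.6740.
C_D = 0.864×4.62/(0.0772−0.864) × (0.01209−0.6740) = (-5.073)×(-0.6619) = 3.358 kmol/m³.
C_A = C_{A0}e^(−k₁τ) = 0.05587 kmol/m³, so C_U = C_{A0}−C_A−C_D = 1.206 kmol/m³; C_D/C_U = 2.78.

2.78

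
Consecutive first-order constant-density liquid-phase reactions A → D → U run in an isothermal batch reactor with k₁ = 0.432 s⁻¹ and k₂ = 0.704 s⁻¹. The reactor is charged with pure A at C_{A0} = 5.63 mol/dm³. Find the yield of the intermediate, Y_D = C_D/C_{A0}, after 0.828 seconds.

0.224

Solving the coupled first-order balances gives C_D(t) = [k₁/(k₂−k₁)]·C_{A0}·(e^(−k₁t) − e^(−k₂t)).
e^(−k₁t) = e^(−0.432×0.828) = e^(−0.3577) = 0.6993; e^(−k₂t) = e^(−0.5829) = 0.5583.
C_D = 0.432×5.63/(0.704−0.432) × (0.6993−0.5583) = 8.942×0.1410 = 1.261 mol/dm³.
Y_D = C_D/C_{A0} = 1.261/5.63 = 0.224.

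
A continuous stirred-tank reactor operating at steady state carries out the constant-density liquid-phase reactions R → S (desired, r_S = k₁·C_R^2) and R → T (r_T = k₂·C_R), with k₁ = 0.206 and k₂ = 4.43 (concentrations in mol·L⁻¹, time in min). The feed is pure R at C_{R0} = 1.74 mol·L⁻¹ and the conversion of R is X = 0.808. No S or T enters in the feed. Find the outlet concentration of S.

Exit C_R = C_{R0}(1−X) = 1.74×0.192 = 0.3341 mol·L⁻¹.
Rates in a CSTR are evaluated at the outlet concentration: r_S = 0.206×0.3341^2 = 0.02299, r_T = 4.43×0.3341 = 1.480.
Fraction of consumed R going to S: r_S/(r_S+r_T) = 0.01530.
C_S = 0.01530·C_{R0}·X = 0.01530×1.74×0.808 = 0.0215 mol·L⁻¹.

0.0215 mol·L⁻¹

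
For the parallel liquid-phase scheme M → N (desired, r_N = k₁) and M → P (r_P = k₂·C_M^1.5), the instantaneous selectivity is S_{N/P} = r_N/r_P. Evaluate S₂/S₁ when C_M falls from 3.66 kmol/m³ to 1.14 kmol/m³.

S_{N/P} = (k₁/k₂)·C_M^-1.5, so S₂/S₁ = (C_{M,2}/C_{M,1})^-1.5.
= (1.14/3.66)^(-1.5) = (0.3115)^(-1.5) = 5.75.

5.75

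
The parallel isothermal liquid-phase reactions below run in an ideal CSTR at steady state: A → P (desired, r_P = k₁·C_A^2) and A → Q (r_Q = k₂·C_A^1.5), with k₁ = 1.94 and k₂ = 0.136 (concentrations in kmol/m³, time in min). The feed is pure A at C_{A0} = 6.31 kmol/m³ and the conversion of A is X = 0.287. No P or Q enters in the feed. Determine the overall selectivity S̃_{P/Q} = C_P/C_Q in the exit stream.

30.3

Exit C_A = C_{A0}(1−X) = 6.31×0.713 = 4.499 kmol/m³.
A CSTR operates uniformly at the exit composition, giving r_P = 39.27 and r_Q = 1.298 (each k·C_A^n at C_A = 4.499).
Overall selectivity = C_P/C_Q = r_Pτ/(r_Qτ) = r_P/r_Q = 30.3.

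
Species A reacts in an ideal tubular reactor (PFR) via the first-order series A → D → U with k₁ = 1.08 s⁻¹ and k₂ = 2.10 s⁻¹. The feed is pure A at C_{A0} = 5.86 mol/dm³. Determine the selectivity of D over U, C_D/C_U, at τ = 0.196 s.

Solving the coupled first-order balances gives C_D(τ) = [k₁/(k₂−k₁)]·C_{A0}·(e^(−k₁τ) − e^(−k₂τ)).
e^(−k₁τ) = e^(−1.08×0.196) = e^(−0.2117) = 0.8092; e^(−k₂τ) = e^(−0.4116) = 0.6626.
C_D = 1.08×5.86/(2.10−1.08) × (0.8092−0.6626) = 6.205×0.1466 = 0.9098 mol/dm³.
C_A = C_{A0}e^(−k₁τ) = 4.742 mol/dm³, so C_U = C_{A0}−C_A−C_D = 0.2081 mol/dm³; C_D/C_U = 4.37.

4.37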